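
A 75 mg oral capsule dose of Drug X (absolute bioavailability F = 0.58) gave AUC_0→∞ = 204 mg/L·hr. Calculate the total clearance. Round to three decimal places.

CL = 0.213 L/hr

CL = F × Dose / AUC_0→∞
   = 0.58 × 75 / 204 = 0.213235 L/hr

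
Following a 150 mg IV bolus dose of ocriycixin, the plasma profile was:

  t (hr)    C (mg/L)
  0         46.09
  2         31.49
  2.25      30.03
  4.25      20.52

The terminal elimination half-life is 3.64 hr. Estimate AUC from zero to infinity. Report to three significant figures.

Trapezoidal AUC_0→4.25:
  [0→2]: (46.09+31.49)/2 × 2 = 77.58
  [2→2.25]: (31.49+30.03)/2 × 0.25 = 7.69
  [2.25→4.25]: (30.03+20.52)/2 × 2 = 50.55
  Sum = 135.82 mg/L·hr
k_e = ln2 / t½ = 0.693147 / 3.64 = 0.1904 hr^-1
Extrapolated tail: C_last / k_e = 20.52 / 0.1904 = 107.773
AUC_0→∞ = 135.82 + 107.773 = 243.593 mg/L·hr

AUC = 244 mg/L·hr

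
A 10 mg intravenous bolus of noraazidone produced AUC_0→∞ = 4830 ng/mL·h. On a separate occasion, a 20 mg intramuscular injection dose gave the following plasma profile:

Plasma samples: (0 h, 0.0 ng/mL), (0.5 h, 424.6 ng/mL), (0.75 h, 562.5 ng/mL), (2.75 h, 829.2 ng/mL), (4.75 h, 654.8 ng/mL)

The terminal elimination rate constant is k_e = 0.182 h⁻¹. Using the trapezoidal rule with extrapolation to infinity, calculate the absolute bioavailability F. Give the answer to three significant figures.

Trapezoidal AUC_0→4.75 (intramuscular injection):
  [0→0.5]: (0.0+424.6)/2 × 0.5 = 106.15
  [0.5→0.75]: (424.6+562.5)/2 × 0.25 = 123.3875
  [0.75→2.75]: (562.5+829.2)/2 × 2 = 1391.7
  [2.75→4.75]: (829.2+654.8)/2 × 2 = 1484.0
  Sum = 3105.2375 ng/mL·h
Tail: C_last/k_e = 654.8/0.182 = 3597.802
AUC_0→∞ (intramuscular injection) = 3105.2375 + 3597.802 = 6703.0395 ng/mL·h
F = (AUC_ev/D_ev)/(AUC_iv/D_iv) = (6703.0395/20)/(4830/10) = 335.152/483 = 0.6939

F = 0.694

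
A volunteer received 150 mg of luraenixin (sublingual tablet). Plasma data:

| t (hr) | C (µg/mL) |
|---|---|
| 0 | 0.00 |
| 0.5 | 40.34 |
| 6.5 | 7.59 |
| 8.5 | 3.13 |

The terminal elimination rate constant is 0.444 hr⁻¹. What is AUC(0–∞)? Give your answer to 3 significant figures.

Trapezoidal AUC_0→8.5:
  [0→0.5]: (0.00+40.34)/2 × 0.5 = 10.085
  [0.5→6.5]: (40.34+7.59)/2 × 6 = 143.79
  [6.5→8.5]: (7.59+3.13)/2 × 2 = 10.72
  Sum = 164.595 µg/mL·hr
Extrapolated tail: C_last / k_e = 3.13 / 0.444 = 7.050
AUC_0→∞ = 164.595 + 7.050 = 171.645 µg/mL·hr

AUC = 172 µg/mL·hr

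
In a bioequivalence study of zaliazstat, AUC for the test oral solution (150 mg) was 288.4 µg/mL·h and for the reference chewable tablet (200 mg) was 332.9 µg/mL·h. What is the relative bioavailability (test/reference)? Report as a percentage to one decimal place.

F_rel = 115.5%

F_rel = (AUC_test/D_test) / (AUC_ref/D_ref)
      = (288.4/150) / (332.9/200)
      = 1.92267 / 1.6645 = 1.1551 = 115.51%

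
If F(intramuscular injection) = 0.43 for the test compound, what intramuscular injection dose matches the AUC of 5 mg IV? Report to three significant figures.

D_intramuscular = 11.6 mg

For equal systemic exposure: F × D_ev = D_iv
D_ev = D_iv / F = 5 / 0.43 = 11.6279 mg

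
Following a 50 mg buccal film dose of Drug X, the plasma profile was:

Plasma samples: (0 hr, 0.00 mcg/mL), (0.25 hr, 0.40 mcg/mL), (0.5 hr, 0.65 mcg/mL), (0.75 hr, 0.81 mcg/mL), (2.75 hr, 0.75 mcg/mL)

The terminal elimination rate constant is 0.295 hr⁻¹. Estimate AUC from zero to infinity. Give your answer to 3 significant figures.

AUC = 4.47 mcg/mL·hr

Trapezoidal AUC_0→2.75:
  [0→0.25]: (0.00+0.40)/2 × 0.25 = 0.05
  [0.25→0.5]: (0.40+0.65)/2 × 0.25 = 0.13125
  [0.5→0.75]: (0.65+0.81)/2 × 0.25 = 0.1825
  [0.75→2.75]: (0.81+0.75)/2 × 2 = 1.56
  Sum = 1.92375 mcg/mL·hr
Extrapolated tail: C_last / k_e = 0.75 / 0.295 = 2.542
AUC_0→∞ = 1.92375 + 2.542 = 4.46575 mcg/mL·hr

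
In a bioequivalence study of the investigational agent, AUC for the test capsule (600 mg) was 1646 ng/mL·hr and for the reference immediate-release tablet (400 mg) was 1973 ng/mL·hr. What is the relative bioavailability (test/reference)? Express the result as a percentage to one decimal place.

F_rel = 55.6%

F_rel = (AUC_test/D_test) / (AUC_ref/D_ref)
      = (1646/600) / (1973/400)
      = 2.74333 / 4.9325 = 0.5562 = 55.62%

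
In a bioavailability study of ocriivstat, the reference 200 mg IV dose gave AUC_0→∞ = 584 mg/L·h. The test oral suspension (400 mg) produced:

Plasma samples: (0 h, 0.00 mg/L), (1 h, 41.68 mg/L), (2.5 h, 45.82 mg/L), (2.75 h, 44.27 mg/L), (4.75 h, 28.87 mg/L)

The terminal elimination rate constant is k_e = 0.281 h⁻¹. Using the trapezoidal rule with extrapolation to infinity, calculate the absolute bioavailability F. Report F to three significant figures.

Trapezoidal AUC_0→4.75 (oral suspension):
  [0→1]: (0.00+41.68)/2 × 1 = 20.84
  [1→2.5]: (41.68+45.82)/2 × 1.5 = 65.625
  [2.5→2.75]: (45.82+44.27)/2 × 0.25 = 11.26125
  [2.75→4.75]: (44.27+28.87)/2 × 2 = 73.14
  Sum = 170.86625 mg/L·h
Tail: C_last/k_e = 28.87/0.281 = 102.740
AUC_0→∞ (oral suspension) = 170.86625 + 102.740 = 273.60625 mg/L·h
F = (AUC_ev/D_ev)/(AUC_iv/D_iv) = (273.60625/400)/(584/200) = 0.684016/2.92 = 0.2343

F = 0.234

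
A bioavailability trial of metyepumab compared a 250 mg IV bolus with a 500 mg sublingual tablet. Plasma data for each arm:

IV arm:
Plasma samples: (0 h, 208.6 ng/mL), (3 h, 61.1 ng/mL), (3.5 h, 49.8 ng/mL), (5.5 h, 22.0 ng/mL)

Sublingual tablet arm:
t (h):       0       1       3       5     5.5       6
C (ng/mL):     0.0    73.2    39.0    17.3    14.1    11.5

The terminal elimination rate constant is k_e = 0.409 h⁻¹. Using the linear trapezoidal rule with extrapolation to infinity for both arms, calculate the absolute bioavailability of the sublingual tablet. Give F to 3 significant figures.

F = 0.222

Trapezoidal AUC_0→5.5 (IV):
  [0→3]: (208.6+61.1)/2 × 3 = 404.55
  [3→3.5]: (61.1+49.8)/2 × 0.5 = 27.725
  [3.5→5.5]: (49.8+22.0)/2 × 2 = 71.8
  Sum = 504.075 ng/mL·h
IV tail: 22.0/0.409 = 53.790; AUC_iv,0→∞ = 504.075 + 53.790 = 557.865 ng/mL·h
Trapezoidal AUC_0→6 (sublingual tablet):
  [0→1]: (0.0+73.2)/2 × 1 = 36.6
  [1→3]: (73.2+39.0)/2 × 2 = 112.2
  [3→5]: (39.0+17.3)/2 × 2 = 56.3
  [5→5.5]: (17.3+14.1)/2 × 0.5 = 7.85
  [5.5→6]: (14.1+11.5)/2 × 0.5 = 6.4
  Sum = 219.35 ng/mL·h
sublingual tablet tail: 11.5/0.409 = 28.117; AUC_ev,0→∞ = 219.35 + 28.117 = 247.467 ng/mL·h
F = (AUC_ev/D_ev)/(AUC_iv/D_iv) = (247.467/500)/(557.865/250) = 0.494934/2.23146 = 0.2218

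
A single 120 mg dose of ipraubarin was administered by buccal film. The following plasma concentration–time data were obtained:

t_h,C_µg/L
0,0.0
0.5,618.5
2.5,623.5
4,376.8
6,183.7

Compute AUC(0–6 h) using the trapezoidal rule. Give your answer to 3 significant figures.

AUC = 2710 µg/L·h

Trapezoidal AUC_0→6:
  [0→0.5]: (0.0+618.5)/2 × 0.5 = 154.625
  [0.5→2.5]: (618.5+623.5)/2 × 2 = 1242.0
  [2.5→4]: (623.5+376.8)/2 × 1.5 = 750.225
  [4→6]: (376.8+183.7)/2 × 2 = 560.5
  Sum = 2707.35 µg/L·h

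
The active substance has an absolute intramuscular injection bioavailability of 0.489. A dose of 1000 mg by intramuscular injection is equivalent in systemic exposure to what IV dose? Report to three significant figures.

Systemic exposure from an extravascular dose = F × D_ev, so the equivalent IV dose is F × D_ev.
D_iv = F × D_ev = 0.489 × 1000 = 489 mg

D_iv = 489 mg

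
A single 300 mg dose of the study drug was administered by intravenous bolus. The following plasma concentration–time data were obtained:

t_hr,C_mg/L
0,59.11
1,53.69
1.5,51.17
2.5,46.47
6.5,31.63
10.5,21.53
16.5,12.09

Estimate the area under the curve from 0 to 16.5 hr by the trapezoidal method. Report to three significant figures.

AUC = 495 mg/L·hr

Trapezoidal AUC_0→16.5:
  [0→1]: (59.11+53.69)/2 × 1 = 56.4
  [1→1.5]: (53.69+51.17)/2 × 0.5 = 26.215
  [1.5→2.5]: (51.17+46.47)/2 × 1 = 48.82
  [2.5→6.5]: (46.47+31.63)/2 × 4 = 156.2
  [6.5→10.5]: (31.63+21.53)/2 × 4 = 106.32
  [10.5→16.5]: (21.53+12.09)/2 × 6 = 100.86
  Sum = 494.815 mg/L·hr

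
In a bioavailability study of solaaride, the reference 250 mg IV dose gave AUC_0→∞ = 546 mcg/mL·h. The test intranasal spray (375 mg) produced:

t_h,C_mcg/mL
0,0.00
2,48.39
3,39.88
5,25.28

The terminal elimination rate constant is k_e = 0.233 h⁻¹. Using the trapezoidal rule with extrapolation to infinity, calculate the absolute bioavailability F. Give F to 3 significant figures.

F = 0.325

Trapezoidal AUC_0→5 (intranasal spray):
  [0→2]: (0.00+48.39)/2 × 2 = 48.39
  [2→3]: (48.39+39.88)/2 × 1 = 44.135
  [3→5]: (39.88+25.28)/2 × 2 = 65.16
  Sum = 157.685 mcg/mL·h
Tail: C_last/k_e = 25.28/0.233 = 108.498
AUC_0→∞ (intranasal spray) = 157.685 + 108.498 = 266.183 mcg/mL·h
F = (AUC_ev/D_ev)/(AUC_iv/D_iv) = (266.183/375)/(546/250) = 0.709821/2.184 = 0.3250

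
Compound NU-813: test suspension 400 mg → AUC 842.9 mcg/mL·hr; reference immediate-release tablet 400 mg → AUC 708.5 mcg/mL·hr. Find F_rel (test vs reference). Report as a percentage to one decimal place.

F_rel = (AUC_test/D_test) / (AUC_ref/D_ref)
      = (842.9/400) / (708.5/400)
      = 2.10725 / 1.77125 = 1.1897 = 118.97%

F_rel = 119.0%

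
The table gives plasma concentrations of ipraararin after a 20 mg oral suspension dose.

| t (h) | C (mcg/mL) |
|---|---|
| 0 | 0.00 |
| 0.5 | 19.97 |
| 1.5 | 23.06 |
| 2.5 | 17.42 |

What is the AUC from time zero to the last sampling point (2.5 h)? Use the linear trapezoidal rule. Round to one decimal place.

Trapezoidal AUC_0→2.5:
  [0→0.5]: (0.00+19.97)/2 × 0.5 = 4.9925
  [0.5→1.5]: (19.97+23.06)/2 × 1 = 21.515
  [1.5→2.5]: (23.06+17.42)/2 × 1 = 20.24
  Sum = 46.7475 mcg/mL·h

AUC = 46.7 mcg/mL·h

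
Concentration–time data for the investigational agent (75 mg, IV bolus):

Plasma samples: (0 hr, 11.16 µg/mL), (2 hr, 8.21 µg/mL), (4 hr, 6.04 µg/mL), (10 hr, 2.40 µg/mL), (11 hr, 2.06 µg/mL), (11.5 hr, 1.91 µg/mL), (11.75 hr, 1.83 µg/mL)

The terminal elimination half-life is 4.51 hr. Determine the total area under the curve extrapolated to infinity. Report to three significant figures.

AUC = 74.5 µg/mL·hr

Trapezoidal AUC_0→11.75:
  [0→2]: (11.16+8.21)/2 × 2 = 19.37
  [2→4]: (8.21+6.04)/2 × 2 = 14.25
  [4→10]: (6.04+2.40)/2 × 6 = 25.32
  [10→11]: (2.40+2.06)/2 × 1 = 2.23
  [11→11.5]: (2.06+1.91)/2 × 0.5 = 0.9925
  [11.5→11.75]: (1.91+1.83)/2 × 0.25 = 0.4675
  Sum = 62.63 µg/mL·hr
k_e = ln2 / t½ = 0.693147 / 4.51 = 0.1537 hr^-1
Extrapolated tail: C_last / k_e = 1.83 / 0.1537 = 11.906
AUC_0→∞ = 62.63 + 11.906 = 74.536 µg/mL·hr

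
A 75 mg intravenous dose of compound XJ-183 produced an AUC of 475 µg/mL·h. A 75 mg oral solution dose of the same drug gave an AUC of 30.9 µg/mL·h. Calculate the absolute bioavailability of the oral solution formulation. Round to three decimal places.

F = 0.065

F = (AUC_ev / D_ev) / (AUC_iv / D_iv)
  = (30.9/75) / (475/75)
  = 0.412 / 6.33333 = 0.0651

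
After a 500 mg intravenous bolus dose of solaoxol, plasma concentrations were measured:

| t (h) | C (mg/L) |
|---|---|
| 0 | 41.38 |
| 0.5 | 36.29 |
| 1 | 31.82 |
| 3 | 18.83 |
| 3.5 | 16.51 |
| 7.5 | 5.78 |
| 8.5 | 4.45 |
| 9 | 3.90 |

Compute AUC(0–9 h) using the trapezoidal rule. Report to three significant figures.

AUC = 148 mg/L·h

Trapezoidal AUC_0→9:
  [0→0.5]: (41.38+36.29)/2 × 0.5 = 19.4175
  [0.5→1]: (36.29+31.82)/2 × 0.5 = 17.0275
  [1→3]: (31.82+18.83)/2 × 2 = 50.65
  [3→3.5]: (18.83+16.51)/2 × 0.5 = 8.835
  [3.5→7.5]: (16.51+5.78)/2 × 4 = 44.58
  [7.5→8.5]: (5.78+4.45)/2 × 1 = 5.115
  [8.5→9]: (4.45+3.90)/2 × 0.5 = 2.0875
  Sum = 147.7125 mg/L·h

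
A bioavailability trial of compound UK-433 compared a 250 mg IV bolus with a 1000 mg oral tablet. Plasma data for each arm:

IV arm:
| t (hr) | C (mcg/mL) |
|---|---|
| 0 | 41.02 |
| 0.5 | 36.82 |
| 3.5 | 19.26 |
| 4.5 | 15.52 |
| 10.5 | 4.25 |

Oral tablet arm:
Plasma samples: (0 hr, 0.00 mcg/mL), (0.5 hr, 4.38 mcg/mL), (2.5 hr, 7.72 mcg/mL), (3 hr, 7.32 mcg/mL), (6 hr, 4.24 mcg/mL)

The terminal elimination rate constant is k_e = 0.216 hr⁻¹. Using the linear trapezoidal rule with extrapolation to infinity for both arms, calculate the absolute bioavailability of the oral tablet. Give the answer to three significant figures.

F = 0.0674

Trapezoidal AUC_0→10.5 (IV):
  [0→0.5]: (41.02+36.82)/2 × 0.5 = 19.46
  [0.5→3.5]: (36.82+19.26)/2 × 3 = 84.12
  [3.5→4.5]: (19.26+15.52)/2 × 1 = 17.39
  [4.5→10.5]: (15.52+4.25)/2 × 6 = 59.31
  Sum = 180.28 mcg/mL·hr
IV tail: 4.25/0.216 = 19.676; AUC_iv,0→∞ = 180.28 + 19.676 = 199.956 mcg/mL·hr
Trapezoidal AUC_0→6 (oral tablet):
  [0→0.5]: (0.00+4.38)/2 × 0.5 = 1.095
  [0.5→2.5]: (4.38+7.72)/2 × 2 = 12.1
  [2.5→3]: (7.72+7.32)/2 × 0.5 = 3.76
  [3→6]: (7.32+4.24)/2 × 3 = 17.34
  Sum = 34.295 mcg/mL·hr
oral tablet tail: 4.24/0.216 = 19.630; AUC_ev,0→∞ = 34.295 + 19.630 = 53.925 mcg/mL·hr
F = (AUC_ev/D_ev)/(AUC_iv/D_iv) = (53.925/1000)/(199.956/250) = 0.053925/0.799824 = 0.0674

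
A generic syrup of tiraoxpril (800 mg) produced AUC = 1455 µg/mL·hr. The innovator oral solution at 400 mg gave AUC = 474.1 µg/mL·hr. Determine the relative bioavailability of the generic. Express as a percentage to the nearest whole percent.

F_rel = (AUC_test/D_test) / (AUC_ref/D_ref)
      = (1455/800) / (474.1/400)
      = 1.81875 / 1.18525 = 1.5345 = 153.45%

F_rel = 153%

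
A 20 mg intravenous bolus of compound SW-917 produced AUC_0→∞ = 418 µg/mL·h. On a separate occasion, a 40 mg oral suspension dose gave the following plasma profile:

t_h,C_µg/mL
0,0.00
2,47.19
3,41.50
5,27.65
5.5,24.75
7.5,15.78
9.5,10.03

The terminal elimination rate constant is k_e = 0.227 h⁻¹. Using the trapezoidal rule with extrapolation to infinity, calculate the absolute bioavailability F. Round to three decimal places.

F = 0.340

Trapezoidal AUC_0→9.5 (oral suspension):
  [0→2]: (0.00+47.19)/2 × 2 = 47.19
  [2→3]: (47.19+41.50)/2 × 1 = 44.345
  [3→5]: (41.50+27.65)/2 × 2 = 69.15
  [5→5.5]: (27.65+24.75)/2 × 0.5 = 13.1
  [5.5→7.5]: (24.75+15.78)/2 × 2 = 40.53
  [7.5→9.5]: (15.78+10.03)/2 × 2 = 25.81
  Sum = 240.125 µg/mL·h
Tail: C_last/k_e = 10.03/0.227 = 44.185
AUC_0→∞ (oral suspension) = 240.125 + 44.185 = 284.31 µg/mL·h
F = (AUC_ev/D_ev)/(AUC_iv/D_iv) = (284.31/40)/(418/20) = 7.10775/20.9 = 0.3401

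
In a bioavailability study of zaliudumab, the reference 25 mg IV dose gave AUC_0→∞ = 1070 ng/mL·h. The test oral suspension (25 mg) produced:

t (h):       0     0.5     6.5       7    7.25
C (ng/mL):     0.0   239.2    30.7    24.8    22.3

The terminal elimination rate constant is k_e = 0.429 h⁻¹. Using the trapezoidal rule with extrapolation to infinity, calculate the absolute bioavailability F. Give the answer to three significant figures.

Trapezoidal AUC_0→7.25 (oral suspension):
  [0→0.5]: (0.0+239.2)/2 × 0.5 = 59.8
  [0.5→6.5]: (239.2+30.7)/2 × 6 = 809.7
  [6.5→7]: (30.7+24.8)/2 × 0.5 = 13.875
  [7→7.25]: (24.8+22.3)/2 × 0.25 = 5.8875
  Sum = 889.2625 ng/mL·h
Tail: C_last/k_e = 22.3/0.429 = 51.981
AUC_0→∞ (oral suspension) = 889.2625 + 51.981 = 941.2435 ng/mL·h
F = (AUC_ev/D_ev)/(AUC_iv/D_iv) = (941.2435/25)/(1070/25) = 37.64974/42.8 = 0.8797

F = 0.880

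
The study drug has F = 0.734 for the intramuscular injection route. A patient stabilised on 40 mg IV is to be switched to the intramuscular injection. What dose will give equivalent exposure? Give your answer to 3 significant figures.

For equal systemic exposure: F × D_ev = D_iv
D_ev = D_iv / F = 40 / 0.734 = 54.4959 mg

D_intramuscular = 54.5 mg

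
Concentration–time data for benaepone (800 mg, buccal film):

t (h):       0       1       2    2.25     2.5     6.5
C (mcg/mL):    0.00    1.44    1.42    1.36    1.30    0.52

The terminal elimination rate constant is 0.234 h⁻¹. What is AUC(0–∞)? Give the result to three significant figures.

Trapezoidal AUC_0→6.5:
  [0→1]: (0.00+1.44)/2 × 1 = 0.72
  [1→2]: (1.44+1.42)/2 × 1 = 1.43
  [2→2.25]: (1.42+1.36)/2 × 0.25 = 0.3475
  [2.25→2.5]: (1.36+1.30)/2 × 0.25 = 0.3325
  [2.5→6.5]: (1.30+0.52)/2 × 4 = 3.64
  Sum = 6.47 mcg/mL·h
Extrapolated tail: C_last / k_e = 0.52 / 0.234 = 2.222
AUC_0→∞ = 6.47 + 2.222 = 8.692 mcg/mL·h

AUC = 8.69 mcg/mL·h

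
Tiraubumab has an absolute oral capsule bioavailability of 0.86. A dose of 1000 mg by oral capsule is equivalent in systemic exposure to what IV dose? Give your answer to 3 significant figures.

Systemic exposure from an extravascular dose = F × D_ev, so the equivalent IV dose is F × D_ev.
D_iv = F × D_ev = 0.86 × 1000 = 860 mg

D_iv = 860 mg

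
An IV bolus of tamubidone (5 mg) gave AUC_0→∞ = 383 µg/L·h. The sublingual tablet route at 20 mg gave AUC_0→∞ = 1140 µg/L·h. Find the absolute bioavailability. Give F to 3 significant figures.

F = (AUC_ev / D_ev) / (AUC_iv / D_iv)
  = (1140/20) / (383/5)
  = 57 / 76.6 = 0.7441

F = 0.744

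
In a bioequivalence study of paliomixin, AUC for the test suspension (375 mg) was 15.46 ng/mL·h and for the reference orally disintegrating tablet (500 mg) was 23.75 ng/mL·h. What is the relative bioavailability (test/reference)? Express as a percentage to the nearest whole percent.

F_rel = 87%

F_rel = (AUC_test/D_test) / (AUC_ref/D_ref)
      = (15.46/375) / (23.75/500)
      = 0.0412267 / 0.0475 = 0.8679 = 86.79%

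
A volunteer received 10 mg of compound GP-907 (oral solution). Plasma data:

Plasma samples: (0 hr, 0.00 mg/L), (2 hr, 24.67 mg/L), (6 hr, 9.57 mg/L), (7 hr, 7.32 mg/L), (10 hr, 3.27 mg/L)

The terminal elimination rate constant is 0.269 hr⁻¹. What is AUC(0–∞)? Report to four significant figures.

AUC = 129.6 mg/L·hr

Trapezoidal AUC_0→10:
  [0→2]: (0.00+24.67)/2 × 2 = 24.67
  [2→6]: (24.67+9.57)/2 × 4 = 68.48
  [6→7]: (9.57+7.32)/2 × 1 = 8.445
  [7→10]: (7.32+3.27)/2 × 3 = 15.885
  Sum = 117.48 mg/L·hr
Extrapolated tail: C_last / k_e = 3.27 / 0.269 = 12.156
AUC_0→∞ = 117.48 + 12.156 = 129.636 mg/L·hr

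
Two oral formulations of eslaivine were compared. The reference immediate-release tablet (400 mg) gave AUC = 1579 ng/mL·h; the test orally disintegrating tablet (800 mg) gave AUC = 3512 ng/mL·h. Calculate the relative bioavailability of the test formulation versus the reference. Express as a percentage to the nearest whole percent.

F_rel = (AUC_test/D_test) / (AUC_ref/D_ref)
      = (3512/800) / (1579/400)
      = 4.39 / 3.9475 = 1.1121 = 111.21%

F_rel = 111%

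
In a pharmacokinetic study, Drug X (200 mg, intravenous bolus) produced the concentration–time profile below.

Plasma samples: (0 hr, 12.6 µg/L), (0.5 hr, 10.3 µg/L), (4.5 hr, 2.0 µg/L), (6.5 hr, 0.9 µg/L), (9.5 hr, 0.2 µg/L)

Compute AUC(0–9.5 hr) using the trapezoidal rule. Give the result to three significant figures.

AUC = 34.9 µg/L·hr

Trapezoidal AUC_0→9.5:
  [0→0.5]: (12.6+10.3)/2 × 0.5 = 5.725
  [0.5→4.5]: (10.3+2.0)/2 × 4 = 24.6
  [4.5→6.5]: (2.0+0.9)/2 × 2 = 2.9
  [6.5→9.5]: (0.9+0.2)/2 × 3 = 1.65
  Sum = 34.875 µg/L·hr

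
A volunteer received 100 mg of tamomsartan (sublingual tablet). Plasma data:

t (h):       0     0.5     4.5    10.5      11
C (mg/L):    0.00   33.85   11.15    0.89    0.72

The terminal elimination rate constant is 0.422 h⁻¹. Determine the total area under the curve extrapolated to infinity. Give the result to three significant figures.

Trapezoidal AUC_0→11:
  [0→0.5]: (0.00+33.85)/2 × 0.5 = 8.4625
  [0.5→4.5]: (33.85+11.15)/2 × 4 = 90.0
  [4.5→10.5]: (11.15+0.89)/2 × 6 = 36.12
  [10.5→11]: (0.89+0.72)/2 × 0.5 = 0.4025
  Sum = 134.985 mg/L·h
Extrapolated tail: C_last / k_e = 0.72 / 0.422 = 1.706
AUC_0→∞ = 134.985 + 1.706 = 136.691 mg/L·h

AUC = 137 mg/L·h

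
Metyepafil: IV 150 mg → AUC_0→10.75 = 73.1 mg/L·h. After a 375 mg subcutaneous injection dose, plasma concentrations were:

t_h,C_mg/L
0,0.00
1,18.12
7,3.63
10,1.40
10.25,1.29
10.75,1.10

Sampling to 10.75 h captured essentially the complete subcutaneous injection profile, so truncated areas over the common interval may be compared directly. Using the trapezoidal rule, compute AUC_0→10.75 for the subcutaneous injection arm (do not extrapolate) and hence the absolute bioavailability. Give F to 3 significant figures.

Trapezoidal AUC_0→10.75 (subcutaneous injection):
  [0→1]: (0.00+18.12)/2 × 1 = 9.06
  [1→7]: (18.12+3.63)/2 × 6 = 65.25
  [7→10]: (3.63+1.40)/2 × 3 = 7.545
  [10→10.25]: (1.40+1.29)/2 × 0.25 = 0.33625
  [10.25→10.75]: (1.29+1.10)/2 × 0.5 = 0.5975
  Sum = 82.78875 mg/L·h
F = (AUC_ev/D_ev)/(AUC_iv/D_iv) = (82.78875/375)/(73.1/150) = 0.22077/0.487333 = 0.4530

F = 0.453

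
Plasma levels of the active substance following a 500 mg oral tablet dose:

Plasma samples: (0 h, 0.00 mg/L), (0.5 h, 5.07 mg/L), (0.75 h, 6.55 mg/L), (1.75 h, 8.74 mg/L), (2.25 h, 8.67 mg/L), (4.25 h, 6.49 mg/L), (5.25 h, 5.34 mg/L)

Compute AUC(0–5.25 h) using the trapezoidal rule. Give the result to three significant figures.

Trapezoidal AUC_0→5.25:
  [0→0.5]: (0.00+5.07)/2 × 0.5 = 1.2675
  [0.5→0.75]: (5.07+6.55)/2 × 0.25 = 1.4525
  [0.75→1.75]: (6.55+8.74)/2 × 1 = 7.645
  [1.75→2.25]: (8.74+8.67)/2 × 0.5 = 4.3525
  [2.25→4.25]: (8.67+6.49)/2 × 2 = 15.16
  [4.25→5.25]: (6.49+5.34)/2 × 1 = 5.915
  Sum = 35.7925 mg/L·h

AUC = 35.8 mg/L·h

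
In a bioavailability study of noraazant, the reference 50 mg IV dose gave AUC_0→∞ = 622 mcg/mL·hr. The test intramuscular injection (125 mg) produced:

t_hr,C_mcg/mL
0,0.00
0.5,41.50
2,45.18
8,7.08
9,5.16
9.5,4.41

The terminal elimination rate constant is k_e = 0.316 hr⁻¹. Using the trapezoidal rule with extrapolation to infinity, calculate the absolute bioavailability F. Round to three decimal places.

F = 0.164

Trapezoidal AUC_0→9.5 (intramuscular injection):
  [0→0.5]: (0.00+41.50)/2 × 0.5 = 10.375
  [0.5→2]: (41.50+45.18)/2 × 1.5 = 65.01
  [2→8]: (45.18+7.08)/2 × 6 = 156.78
  [8→9]: (7.08+5.16)/2 × 1 = 6.12
  [9→9.5]: (5.16+4.41)/2 × 0.5 = 2.3925
  Sum = 240.6775 mcg/mL·hr
Tail: C_last/k_e = 4.41/0.316 = 13.956
AUC_0→∞ (intramuscular injection) = 240.6775 + 13.956 = 254.6335 mcg/mL·hr
F = (AUC_ev/D_ev)/(AUC_iv/D_iv) = (254.6335/125)/(622/50) = 2.037068/12.44 = 0.1638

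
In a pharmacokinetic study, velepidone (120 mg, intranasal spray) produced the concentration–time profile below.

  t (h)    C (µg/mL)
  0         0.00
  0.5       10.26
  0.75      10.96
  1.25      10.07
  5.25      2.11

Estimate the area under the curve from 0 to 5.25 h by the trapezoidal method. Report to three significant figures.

Trapezoidal AUC_0→5.25:
  [0→0.5]: (0.00+10.26)/2 × 0.5 = 2.565
  [0.5→0.75]: (10.26+10.96)/2 × 0.25 = 2.6525
  [0.75→1.25]: (10.96+10.07)/2 × 0.5 = 5.2575
  [1.25→5.25]: (10.07+2.11)/2 × 4 = 24.36
  Sum = 34.835 µg/mL·h

AUC = 34.8 µg/mL·h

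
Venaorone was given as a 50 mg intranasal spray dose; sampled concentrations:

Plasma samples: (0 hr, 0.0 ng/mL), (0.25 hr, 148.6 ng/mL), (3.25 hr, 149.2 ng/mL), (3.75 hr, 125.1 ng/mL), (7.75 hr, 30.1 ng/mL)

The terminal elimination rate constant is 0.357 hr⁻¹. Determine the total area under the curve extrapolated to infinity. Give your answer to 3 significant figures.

AUC = 929 ng/mL·hr

Trapezoidal AUC_0→7.75:
  [0→0.25]: (0.0+148.6)/2 × 0.25 = 18.575
  [0.25→3.25]: (148.6+149.2)/2 × 3 = 446.7
  [3.25→3.75]: (149.2+125.1)/2 × 0.5 = 68.575
  [3.75→7.75]: (125.1+30.1)/2 × 4 = 310.4
  Sum = 844.25 ng/mL·hr
Extrapolated tail: C_last / k_e = 30.1 / 0.357 = 84.314
AUC_0→∞ = 844.25 + 84.314 = 928.564 ng/mL·hr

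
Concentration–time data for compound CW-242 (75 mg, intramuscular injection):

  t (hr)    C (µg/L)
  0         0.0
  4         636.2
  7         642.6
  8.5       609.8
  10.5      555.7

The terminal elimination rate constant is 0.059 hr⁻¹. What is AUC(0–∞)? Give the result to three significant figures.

Trapezoidal AUC_0→10.5:
  [0→4]: (0.0+636.2)/2 × 4 = 1272.4
  [4→7]: (636.2+642.6)/2 × 3 = 1918.2
  [7→8.5]: (642.6+609.8)/2 × 1.5 = 939.3
  [8.5→10.5]: (609.8+555.7)/2 × 2 = 1165.5
  Sum = 5295.4 µg/L·hr
Extrapolated tail: C_last / k_e = 555.7 / 0.059 = 9418.644
AUC_0→∞ = 5295.4 + 9418.644 = 14714.044 µg/L·hr

AUC = 14700 µg/L·hr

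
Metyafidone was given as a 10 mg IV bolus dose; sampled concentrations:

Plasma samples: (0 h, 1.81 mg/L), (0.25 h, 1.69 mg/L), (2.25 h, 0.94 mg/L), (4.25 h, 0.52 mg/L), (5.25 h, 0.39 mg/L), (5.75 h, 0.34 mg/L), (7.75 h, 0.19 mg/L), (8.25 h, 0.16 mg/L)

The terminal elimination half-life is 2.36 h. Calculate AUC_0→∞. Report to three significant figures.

Trapezoidal AUC_0→8.25:
  [0→0.25]: (1.81+1.69)/2 × 0.25 = 0.4375
  [0.25→2.25]: (1.69+0.94)/2 × 2 = 2.63
  [2.25→4.25]: (0.94+0.52)/2 × 2 = 1.46
  [4.25→5.25]: (0.52+0.39)/2 × 1 = 0.455
  [5.25→5.75]: (0.39+0.34)/2 × 0.5 = 0.1825
  [5.75→7.75]: (0.34+0.19)/2 × 2 = 0.53
  [7.75→8.25]: (0.19+0.16)/2 × 0.5 = 0.0875
  Sum = 5.7825 mg/L·h
k_e = ln2 / t½ = 0.693147 / 2.36 = 0.2937 h^-1
Extrapolated tail: C_last / k_e = 0.16 / 0.2937 = 0.545
AUC_0→∞ = 5.7825 + 0.545 = 6.3275 mg/L·h

AUC = 6.33 mg/L·h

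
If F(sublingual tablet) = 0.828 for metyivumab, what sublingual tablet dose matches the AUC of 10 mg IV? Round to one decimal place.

For equal systemic exposure: F × D_ev = D_iv
D_ev = D_iv / F = 10 / 0.828 = 12.0773 mg

D_sublingual = 12.1 mg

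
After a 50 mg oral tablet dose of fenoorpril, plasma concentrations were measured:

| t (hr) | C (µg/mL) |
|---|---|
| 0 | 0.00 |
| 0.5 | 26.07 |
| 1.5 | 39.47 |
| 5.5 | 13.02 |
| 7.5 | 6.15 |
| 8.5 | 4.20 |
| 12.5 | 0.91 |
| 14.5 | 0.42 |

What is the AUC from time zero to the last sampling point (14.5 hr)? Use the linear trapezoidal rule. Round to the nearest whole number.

AUC = 180 µg/mL·hr

Trapezoidal AUC_0→14.5:
  [0→0.5]: (0.00+26.07)/2 × 0.5 = 6.5175
  [0.5→1.5]: (26.07+39.47)/2 × 1 = 32.77
  [1.5→5.5]: (39.47+13.02)/2 × 4 = 104.98
  [5.5→7.5]: (13.02+6.15)/2 × 2 = 19.17
  [7.5→8.5]: (6.15+4.20)/2 × 1 = 5.175
  [8.5→12.5]: (4.20+0.91)/2 × 4 = 10.22
  [12.5→14.5]: (0.91+0.42)/2 × 2 = 1.33
  Sum = 180.1625 µg/mL·hr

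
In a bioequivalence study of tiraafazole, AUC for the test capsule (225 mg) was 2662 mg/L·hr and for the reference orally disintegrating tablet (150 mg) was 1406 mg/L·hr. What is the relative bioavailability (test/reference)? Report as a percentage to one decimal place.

F_rel = 126.2%

F_rel = (AUC_test/D_test) / (AUC_ref/D_ref)
      = (2662/225) / (1406/150)
      = 11.8311 / 9.37333 = 1.2622 = 126.22%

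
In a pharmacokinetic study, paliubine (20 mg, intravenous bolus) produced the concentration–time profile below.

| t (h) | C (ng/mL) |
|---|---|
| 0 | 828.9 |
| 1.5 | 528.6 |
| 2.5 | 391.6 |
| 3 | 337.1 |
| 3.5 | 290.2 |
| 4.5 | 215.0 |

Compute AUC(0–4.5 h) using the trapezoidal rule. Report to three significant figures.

Trapezoidal AUC_0→4.5:
  [0→1.5]: (828.9+528.6)/2 × 1.5 = 1018.125
  [1.5→2.5]: (528.6+391.6)/2 × 1 = 460.1
  [2.5→3]: (391.6+337.1)/2 × 0.5 = 182.175
  [3→3.5]: (337.1+290.2)/2 × 0.5 = 156.825
  [3.5→4.5]: (290.2+215.0)/2 × 1 = 252.6
  Sum = 2069.825 ng/mL·h

AUC = 2070 ng/mL·h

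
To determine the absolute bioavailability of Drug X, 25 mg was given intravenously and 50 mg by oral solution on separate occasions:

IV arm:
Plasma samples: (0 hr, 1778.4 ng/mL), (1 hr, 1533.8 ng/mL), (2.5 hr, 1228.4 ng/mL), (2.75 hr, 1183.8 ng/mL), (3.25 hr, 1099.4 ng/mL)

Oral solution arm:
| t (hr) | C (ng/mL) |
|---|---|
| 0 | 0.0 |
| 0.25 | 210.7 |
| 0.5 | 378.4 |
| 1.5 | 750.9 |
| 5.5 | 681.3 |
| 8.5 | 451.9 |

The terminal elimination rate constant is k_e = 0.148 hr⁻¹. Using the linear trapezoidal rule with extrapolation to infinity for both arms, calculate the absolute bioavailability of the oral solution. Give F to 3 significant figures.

Trapezoidal AUC_0→3.25 (IV):
  [0→1]: (1778.4+1533.8)/2 × 1 = 1656.1
  [1→2.5]: (1533.8+1228.4)/2 × 1.5 = 2071.65
  [2.5→2.75]: (1228.4+1183.8)/2 × 0.25 = 301.525
  [2.75→3.25]: (1183.8+1099.4)/2 × 0.5 = 570.8
  Sum = 4600.075 ng/mL·hr
IV tail: 1099.4/0.148 = 7428.378; AUC_iv,0→∞ = 4600.075 + 7428.378 = 12028.453 ng/mL·hr
Trapezoidal AUC_0→8.5 (oral solution):
  [0→0.25]: (0.0+210.7)/2 × 0.25 = 26.3375
  [0.25→0.5]: (210.7+378.4)/2 × 0.25 = 73.6375
  [0.5→1.5]: (378.4+750.9)/2 × 1 = 564.65
  [1.5→5.5]: (750.9+681.3)/2 × 4 = 2864.4
  [5.5→8.5]: (681.3+451.9)/2 × 3 = 1699.8
  Sum = 5228.825 ng/mL·hr
oral solution tail: 451.9/0.148 = 3053.378; AUC_ev,0→∞ = 5228.825 + 3053.378 = 8282.203 ng/mL·hr
F = (AUC_ev/D_ev)/(AUC_iv/D_iv) = (8282.203/50)/(12028.453/25) = 165.64406/481.13812 = 0.3443

F = 0.344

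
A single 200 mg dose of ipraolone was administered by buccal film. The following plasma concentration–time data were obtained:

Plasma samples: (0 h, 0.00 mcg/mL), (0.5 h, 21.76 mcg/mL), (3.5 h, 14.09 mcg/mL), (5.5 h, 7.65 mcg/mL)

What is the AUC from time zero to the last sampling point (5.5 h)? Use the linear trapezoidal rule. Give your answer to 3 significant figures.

AUC = 81.0 mcg/mL·h

Trapezoidal AUC_0→5.5:
  [0→0.5]: (0.00+21.76)/2 × 0.5 = 5.44
  [0.5→3.5]: (21.76+14.09)/2 × 3 = 53.775
  [3.5→5.5]: (14.09+7.65)/2 × 2 = 21.74
  Sum = 80.955 mcg/mL·h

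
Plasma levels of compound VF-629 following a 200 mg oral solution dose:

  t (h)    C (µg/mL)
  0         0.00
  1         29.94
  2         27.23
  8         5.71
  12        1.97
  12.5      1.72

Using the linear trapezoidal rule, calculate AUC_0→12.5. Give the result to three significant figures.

AUC = 159 µg/mL·h

Trapezoidal AUC_0→12.5:
  [0→1]: (0.00+29.94)/2 × 1 = 14.97
  [1→2]: (29.94+27.23)/2 × 1 = 28.585
  [2→8]: (27.23+5.71)/2 × 6 = 98.82
  [8→12]: (5.71+1.97)/2 × 4 = 15.36
  [12→12.5]: (1.97+1.72)/2 × 0.5 = 0.9225
  Sum = 158.6575 µg/mL·h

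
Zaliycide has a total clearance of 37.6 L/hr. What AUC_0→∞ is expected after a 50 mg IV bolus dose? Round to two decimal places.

AUC_0→∞ = Dose_iv / CL
        = 50 / 37.6 = 1.32979 mg/L·hr

AUC = 1.33 mg/L·hr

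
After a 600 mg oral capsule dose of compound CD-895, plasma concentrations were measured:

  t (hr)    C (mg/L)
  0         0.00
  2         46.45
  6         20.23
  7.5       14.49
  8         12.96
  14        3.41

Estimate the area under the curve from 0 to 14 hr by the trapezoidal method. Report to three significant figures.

Trapezoidal AUC_0→14:
  [0→2]: (0.00+46.45)/2 × 2 = 46.45
  [2→6]: (46.45+20.23)/2 × 4 = 133.36
  [6→7.5]: (20.23+14.49)/2 × 1.5 = 26.04
  [7.5→8]: (14.49+12.96)/2 × 0.5 = 6.8625
  [8→14]: (12.96+3.41)/2 × 6 = 49.11
  Sum = 261.8225 mg/L·hr

AUC = 262 mg/L·hr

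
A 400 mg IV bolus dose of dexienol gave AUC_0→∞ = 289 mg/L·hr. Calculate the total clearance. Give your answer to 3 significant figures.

CL = Dose_iv / AUC_0→∞
   = 400 / 289 = 1.38408 L/hr

CL = 1.38 L/hr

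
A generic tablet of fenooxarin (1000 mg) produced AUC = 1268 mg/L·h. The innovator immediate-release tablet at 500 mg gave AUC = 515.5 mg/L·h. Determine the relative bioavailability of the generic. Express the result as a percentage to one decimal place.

F_rel = 123.0%

F_rel = (AUC_test/D_test) / (AUC_ref/D_ref)
      = (1268/1000) / (515.5/500)
      = 1.268 / 1.031 = 1.2299 = 122.99%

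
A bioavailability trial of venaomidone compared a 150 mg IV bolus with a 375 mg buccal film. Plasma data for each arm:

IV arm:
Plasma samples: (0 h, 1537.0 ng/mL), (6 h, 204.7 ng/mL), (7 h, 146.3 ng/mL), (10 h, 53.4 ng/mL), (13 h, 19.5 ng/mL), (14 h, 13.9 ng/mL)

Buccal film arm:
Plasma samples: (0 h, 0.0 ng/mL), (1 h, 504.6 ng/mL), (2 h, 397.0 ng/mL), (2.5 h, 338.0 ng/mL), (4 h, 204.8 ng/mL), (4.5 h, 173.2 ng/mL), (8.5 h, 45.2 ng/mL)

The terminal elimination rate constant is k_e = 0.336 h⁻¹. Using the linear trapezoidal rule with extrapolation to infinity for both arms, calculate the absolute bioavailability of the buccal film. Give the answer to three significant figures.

Trapezoidal AUC_0→14 (IV):
  [0→6]: (1537.0+204.7)/2 × 6 = 5225.1
  [6→7]: (204.7+146.3)/2 × 1 = 175.5
  [7→10]: (146.3+53.4)/2 × 3 = 299.55
  [10→13]: (53.4+19.5)/2 × 3 = 109.35
  [13→14]: (19.5+13.9)/2 × 1 = 16.7
  Sum = 5826.2 ng/mL·h
IV tail: 13.9/0.336 = 41.369; AUC_iv,0→∞ = 5826.2 + 41.369 = 5867.569 ng/mL·h
Trapezoidal AUC_0→8.5 (buccal film):
  [0→1]: (0.0+504.6)/2 × 1 = 252.3
  [1→2]: (504.6+397.0)/2 × 1 = 450.8
  [2→2.5]: (397.0+338.0)/2 × 0.5 = 183.75
  [2.5→4]: (338.0+204.8)/2 × 1.5 = 407.1
  [4→4.5]: (204.8+173.2)/2 × 0.5 = 94.5
  [4.5→8.5]: (173.2+45.2)/2 × 4 = 436.8
  Sum = 1825.25 ng/mL·h
buccal film tail: 45.2/0.336 = 134.524; AUC_ev,0→∞ = 1825.25 + 134.524 = 1959.774 ng/mL·h
F = (AUC_ev/D_ev)/(AUC_iv/D_iv) = (1959.774/375)/(5867.569/150) = 5.226064/39.1171 = 0.1336

F = 0.134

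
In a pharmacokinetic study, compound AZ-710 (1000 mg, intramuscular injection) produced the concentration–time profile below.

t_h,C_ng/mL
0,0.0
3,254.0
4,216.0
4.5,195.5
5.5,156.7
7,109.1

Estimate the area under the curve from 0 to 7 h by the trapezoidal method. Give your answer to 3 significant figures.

AUC = 1090 ng/mL·h

Trapezoidal AUC_0→7:
  [0→3]: (0.0+254.0)/2 × 3 = 381.0
  [3→4]: (254.0+216.0)/2 × 1 = 235.0
  [4→4.5]: (216.0+195.5)/2 × 0.5 = 102.875
  [4.5→5.5]: (195.5+156.7)/2 × 1 = 176.1
  [5.5→7]: (156.7+109.1)/2 × 1.5 = 199.35
  Sum = 1094.325 ng/mL·h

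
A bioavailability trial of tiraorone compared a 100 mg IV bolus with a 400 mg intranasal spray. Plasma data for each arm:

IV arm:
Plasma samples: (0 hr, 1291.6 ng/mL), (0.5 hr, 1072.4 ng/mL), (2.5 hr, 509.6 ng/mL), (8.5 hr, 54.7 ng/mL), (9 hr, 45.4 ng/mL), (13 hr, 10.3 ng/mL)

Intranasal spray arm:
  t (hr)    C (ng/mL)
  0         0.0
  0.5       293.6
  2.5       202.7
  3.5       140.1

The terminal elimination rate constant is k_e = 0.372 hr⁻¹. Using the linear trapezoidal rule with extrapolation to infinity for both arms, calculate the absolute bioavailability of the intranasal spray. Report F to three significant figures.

F = 0.0693

Trapezoidal AUC_0→13 (IV):
  [0→0.5]: (1291.6+1072.4)/2 × 0.5 = 591.0
  [0.5→2.5]: (1072.4+509.6)/2 × 2 = 1582.0
  [2.5→8.5]: (509.6+54.7)/2 × 6 = 1692.9
  [8.5→9]: (54.7+45.4)/2 × 0.5 = 25.025
  [9→13]: (45.4+10.3)/2 × 4 = 111.4
  Sum = 4002.325 ng/mL·hr
IV tail: 10.3/0.372 = 27.688; AUC_iv,0→∞ = 4002.325 + 27.688 = 4030.013 ng/mL·hr
Trapezoidal AUC_0→3.5 (intranasal spray):
  [0→0.5]: (0.0+293.6)/2 × 0.5 = 73.4
  [0.5→2.5]: (293.6+202.7)/2 × 2 = 496.3
  [2.5→3.5]: (202.7+140.1)/2 × 1 = 171.4
  Sum = 741.1 ng/mL·hr
intranasal spray tail: 140.1/0.372 = 376.613; AUC_ev,0→∞ = 741.1 + 376.613 = 1117.713 ng/mL·hr
F = (AUC_ev/D_ev)/(AUC_iv/D_iv) = (1117.713/400)/(4030.013/100) = 2.7942825/40.30013 = 0.0693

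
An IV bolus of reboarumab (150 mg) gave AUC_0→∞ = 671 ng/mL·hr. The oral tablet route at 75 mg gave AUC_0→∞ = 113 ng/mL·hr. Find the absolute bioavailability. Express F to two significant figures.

F = (AUC_ev / D_ev) / (AUC_iv / D_iv)
  = (113/75) / (671/150)
  = 1.50667 / 4.47333 = 0.3368

F = 0.34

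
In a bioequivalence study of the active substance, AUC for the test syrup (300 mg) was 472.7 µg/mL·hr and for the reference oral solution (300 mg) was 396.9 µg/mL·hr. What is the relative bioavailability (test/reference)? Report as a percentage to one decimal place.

F_rel = 119.1%

F_rel = (AUC_test/D_test) / (AUC_ref/D_ref)
      = (472.7/300) / (396.9/300)
      = 1.57567 / 1.323 = 1.1910 = 119.10%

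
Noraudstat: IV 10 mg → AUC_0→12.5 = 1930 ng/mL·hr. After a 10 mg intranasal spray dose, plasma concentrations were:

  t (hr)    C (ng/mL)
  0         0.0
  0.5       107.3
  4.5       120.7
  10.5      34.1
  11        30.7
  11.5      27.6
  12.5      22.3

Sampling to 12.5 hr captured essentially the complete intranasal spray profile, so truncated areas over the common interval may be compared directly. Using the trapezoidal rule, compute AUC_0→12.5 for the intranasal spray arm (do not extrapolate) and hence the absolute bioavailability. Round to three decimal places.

Trapezoidal AUC_0→12.5 (intranasal spray):
  [0→0.5]: (0.0+107.3)/2 × 0.5 = 26.825
  [0.5→4.5]: (107.3+120.7)/2 × 4 = 456.0
  [4.5→10.5]: (120.7+34.1)/2 × 6 = 464.4
  [10.5→11]: (34.1+30.7)/2 × 0.5 = 16.2
  [11→11.5]: (30.7+27.6)/2 × 0.5 = 14.575
  [11.5→12.5]: (27.6+22.3)/2 × 1 = 24.95
  Sum = 1002.95 ng/mL·hr
F = (AUC_ev/D_ev)/(AUC_iv/D_iv) = (1002.95/10)/(1930/10) = 100.295/193 = 0.5197

F = 0.520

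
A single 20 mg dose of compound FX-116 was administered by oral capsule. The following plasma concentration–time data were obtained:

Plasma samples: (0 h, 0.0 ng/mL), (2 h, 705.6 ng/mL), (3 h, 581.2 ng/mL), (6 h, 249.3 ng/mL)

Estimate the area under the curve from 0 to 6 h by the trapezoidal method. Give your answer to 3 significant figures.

Trapezoidal AUC_0→6:
  [0→2]: (0.0+705.6)/2 × 2 = 705.6
  [2→3]: (705.6+581.2)/2 × 1 = 643.4
  [3→6]: (581.2+249.3)/2 × 3 = 1245.75
  Sum = 2594.75 ng/mL·h

AUC = 2590 ng/mL·h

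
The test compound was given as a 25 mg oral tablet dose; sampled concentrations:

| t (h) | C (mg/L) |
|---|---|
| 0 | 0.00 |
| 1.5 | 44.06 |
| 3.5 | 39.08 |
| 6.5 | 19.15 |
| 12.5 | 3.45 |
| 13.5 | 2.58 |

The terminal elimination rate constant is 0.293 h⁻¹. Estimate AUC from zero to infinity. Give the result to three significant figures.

AUC = 283 mg/L·h

Trapezoidal AUC_0→13.5:
  [0→1.5]: (0.00+44.06)/2 × 1.5 = 33.045
  [1.5→3.5]: (44.06+39.08)/2 × 2 = 83.14
  [3.5→6.5]: (39.08+19.15)/2 × 3 = 87.345
  [6.5→12.5]: (19.15+3.45)/2 × 6 = 67.8
  [12.5→13.5]: (3.45+2.58)/2 × 1 = 3.015
  Sum = 274.345 mg/L·h
Extrapolated tail: C_last / k_e = 2.58 / 0.293 = 8.805
AUC_0→∞ = 274.345 + 8.805 = 283.15 mg/L·h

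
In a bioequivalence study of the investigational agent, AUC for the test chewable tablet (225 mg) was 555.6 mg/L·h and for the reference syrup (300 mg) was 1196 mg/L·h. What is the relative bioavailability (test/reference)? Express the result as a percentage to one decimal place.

F_rel = (AUC_test/D_test) / (AUC_ref/D_ref)
      = (555.6/225) / (1196/300)
      = 2.46933 / 3.98667 = 0.6194 = 61.94%

F_rel = 61.9%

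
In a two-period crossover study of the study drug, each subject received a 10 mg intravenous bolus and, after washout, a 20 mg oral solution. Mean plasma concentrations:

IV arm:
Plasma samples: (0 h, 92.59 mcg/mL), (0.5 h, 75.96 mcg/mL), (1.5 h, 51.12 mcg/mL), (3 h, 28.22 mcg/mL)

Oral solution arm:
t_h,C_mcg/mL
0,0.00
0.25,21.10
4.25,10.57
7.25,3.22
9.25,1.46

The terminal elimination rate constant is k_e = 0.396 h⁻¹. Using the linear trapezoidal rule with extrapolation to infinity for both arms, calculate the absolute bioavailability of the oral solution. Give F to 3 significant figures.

F = 0.201

Trapezoidal AUC_0→3 (IV):
  [0→0.5]: (92.59+75.96)/2 × 0.5 = 42.1375
  [0.5→1.5]: (75.96+51.12)/2 × 1 = 63.54
  [1.5→3]: (51.12+28.22)/2 × 1.5 = 59.505
  Sum = 165.1825 mcg/mL·h
IV tail: 28.22/0.396 = 71.263; AUC_iv,0→∞ = 165.1825 + 71.263 = 236.4455 mcg/mL·h
Trapezoidal AUC_0→9.25 (oral solution):
  [0→0.25]: (0.00+21.10)/2 × 0.25 = 2.6375
  [0.25→4.25]: (21.10+10.57)/2 × 4 = 63.34
  [4.25→7.25]: (10.57+3.22)/2 × 3 = 20.685
  [7.25→9.25]: (3.22+1.46)/2 × 2 = 4.68
  Sum = 91.3425 mcg/mL·h
oral solution tail: 1.46/0.396 = 3.687; AUC_ev,0→∞ = 91.3425 + 3.687 = 95.0295 mcg/mL·h
F = (AUC_ev/D_ev)/(AUC_iv/D_iv) = (95.0295/20)/(236.4455/10) = 4.751475/23.64455 = 0.2010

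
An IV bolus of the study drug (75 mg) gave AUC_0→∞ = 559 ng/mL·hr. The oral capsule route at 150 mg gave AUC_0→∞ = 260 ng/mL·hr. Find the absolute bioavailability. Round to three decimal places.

F = (AUC_ev / D_ev) / (AUC_iv / D_iv)
  = (260/150) / (559/75)
  = 1.73333 / 7.45333 = 0.2326

F = 0.233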